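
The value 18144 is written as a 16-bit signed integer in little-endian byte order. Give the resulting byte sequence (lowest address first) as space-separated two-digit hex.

18144 in hexadecimal, padded to 16 bits, is 0x46E0.
Split into bytes (most-significant first): 46 E0.
Little-endian stores the least-significant byte at the lowest address.
So at ascending addresses the bytes are E0 46.

E0 46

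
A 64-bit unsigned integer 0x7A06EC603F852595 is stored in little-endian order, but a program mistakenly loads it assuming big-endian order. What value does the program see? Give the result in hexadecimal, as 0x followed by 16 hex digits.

0x9525853F60EC067A

Stored little-endian, the bytes at ascending addresses are 95 25 85 3F 60 EC 06 7A.
Read back as big-endian, the last byte is least significant, giving 0x9525853F60EC067A.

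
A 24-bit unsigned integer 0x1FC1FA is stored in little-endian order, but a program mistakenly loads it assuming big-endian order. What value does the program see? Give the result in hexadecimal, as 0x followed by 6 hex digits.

0xFAC11F

Stored little-endian, the bytes at ascending addresses are FA C1 1F.
Read back as big-endian, the last byte is least significant, giving 0xFAC11F.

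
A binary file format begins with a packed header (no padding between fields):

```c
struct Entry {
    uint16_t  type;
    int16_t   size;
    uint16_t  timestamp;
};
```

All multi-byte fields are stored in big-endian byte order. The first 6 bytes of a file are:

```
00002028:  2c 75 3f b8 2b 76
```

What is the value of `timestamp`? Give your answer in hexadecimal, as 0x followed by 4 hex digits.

`timestamp` follows `type` (2 B), `size` (2 B), so it starts at offset 2 + 2 = 4 and occupies 2 bytes.
Bytes at offsets 4..5: 2B 76.
Big-endian: lowest address holds the most-significant byte.
The bytes are already most-significant first: 0x2B76.

0x2B76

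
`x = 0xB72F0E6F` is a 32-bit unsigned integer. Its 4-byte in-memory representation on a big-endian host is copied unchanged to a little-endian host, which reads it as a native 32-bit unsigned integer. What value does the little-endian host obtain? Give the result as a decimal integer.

1863200695

Stored big-endian, the bytes at ascending addresses are B7 2F 0E 6F.
Read back as little-endian, the first byte is least significant, giving 0x6F0E2FB7.
0x6F0E2FB7 = 1863200695.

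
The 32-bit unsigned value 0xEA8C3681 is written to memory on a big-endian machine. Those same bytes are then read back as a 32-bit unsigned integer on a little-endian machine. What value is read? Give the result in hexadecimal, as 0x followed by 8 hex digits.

Stored big-endian, the bytes at ascending addresses are EA 8C 36 81.
Read back as little-endian, the first byte is least significant, giving 0x81368CEA.

0x81368CEA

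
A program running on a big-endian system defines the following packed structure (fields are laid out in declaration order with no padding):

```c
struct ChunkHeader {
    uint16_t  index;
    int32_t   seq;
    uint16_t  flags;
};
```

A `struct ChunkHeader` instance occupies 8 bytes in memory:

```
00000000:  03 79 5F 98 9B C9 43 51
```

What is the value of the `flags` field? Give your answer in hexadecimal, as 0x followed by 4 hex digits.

`flags` follows `index` (2 B), `seq` (4 B), so it starts at offset 2 + 4 = 6 and occupies 2 bytes.
Bytes at offsets 6..7: 43 51.
Big-endian: lowest address holds the most-significant byte.
The bytes are already most-significant first: 0x4351.

0x4351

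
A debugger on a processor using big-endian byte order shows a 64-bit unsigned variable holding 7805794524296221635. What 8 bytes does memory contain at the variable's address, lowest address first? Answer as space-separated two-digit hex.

6C 53 C0 C3 52 5D 93 C3

7805794524296221635 in hexadecimal, padded to 64 bits, is 0x6C53C0C3525D93C3.
Split into bytes (most-significant first): 6C 53 C0 C3 52 5D 93 C3.
Big-endian stores the most-significant byte at the lowest address.
So the memory order matches the most-significant-first order: 6C 53 C0 C3 52 5D 93 C3.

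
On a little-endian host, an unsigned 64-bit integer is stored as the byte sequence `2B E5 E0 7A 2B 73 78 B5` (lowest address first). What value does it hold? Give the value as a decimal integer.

In little-endian order the low byte comes first in memory.
Reassemble most-significant byte first: B5 78 73 2B 7A E0 E5 2B → 0xB578732B7AE0E52B.
0xB578732B7AE0E52B = 13076328148652582187.

13076328148652582187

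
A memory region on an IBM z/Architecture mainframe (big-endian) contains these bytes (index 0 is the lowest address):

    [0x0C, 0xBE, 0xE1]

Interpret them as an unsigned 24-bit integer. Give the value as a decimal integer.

835297

Big-endian: lowest address holds the most-significant byte.
The bytes are already most-significant first: 0x0CBEE1.
0x0CBEE1 = 835297.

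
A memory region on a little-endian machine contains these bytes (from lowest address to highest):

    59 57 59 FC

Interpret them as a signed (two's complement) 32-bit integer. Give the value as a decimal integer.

Little-endian stores the least-significant byte at the lowest address.
Reassemble most-significant byte first: FC 59 57 59 → 0xFC595759.
Top bit is set, so as a signed 32-bit value this is 0xFC595759 − 2^32 = -61253799.

-61253799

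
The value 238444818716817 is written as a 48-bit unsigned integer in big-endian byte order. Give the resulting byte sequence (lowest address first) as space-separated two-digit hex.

D8 DD 42 B7 D8 91

238444818716817 in hexadecimal, padded to 48 bits, is 0xD8DD42B7D891.
Split into bytes (most-significant first): D8 DD 42 B7 D8 91.
In big-endian order the high byte comes first in memory.
So the memory order matches the most-significant-first order: D8 DD 42 B7 D8 91.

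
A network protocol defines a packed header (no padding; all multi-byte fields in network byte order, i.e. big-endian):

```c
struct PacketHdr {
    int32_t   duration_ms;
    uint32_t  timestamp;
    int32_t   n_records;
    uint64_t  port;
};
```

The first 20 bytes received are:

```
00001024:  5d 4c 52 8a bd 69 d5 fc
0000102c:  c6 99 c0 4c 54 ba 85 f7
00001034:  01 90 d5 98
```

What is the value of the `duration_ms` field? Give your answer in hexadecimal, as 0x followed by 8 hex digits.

`duration_ms` is the first field, at byte offset 0, occupying 4 bytes.
Bytes at offsets 0..3: 5D 4C 52 8A.
Big-endian stores the most-significant byte at the lowest address.
The bytes are already most-significant first: 0x5D4C528A.

0x5D4C528A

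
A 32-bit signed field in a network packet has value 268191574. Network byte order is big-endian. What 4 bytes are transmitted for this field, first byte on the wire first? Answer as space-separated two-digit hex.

268191574 in hexadecimal, padded to 32 bits, is 0x0FFC4756.
Split into bytes (most-significant first): 0F FC 47 56.
Big-endian: lowest address holds the most-significant byte.
So the memory order matches the most-significant-first order: 0F FC 47 56.

0F FC 47 56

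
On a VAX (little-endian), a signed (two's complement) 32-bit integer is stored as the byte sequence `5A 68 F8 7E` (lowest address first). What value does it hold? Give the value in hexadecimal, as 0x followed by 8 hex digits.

Little-endian stores the least-significant byte at the lowest address.
Reassemble most-significant byte first: 7E F8 68 5A → 0x7EF8685A.

0x7EF8685A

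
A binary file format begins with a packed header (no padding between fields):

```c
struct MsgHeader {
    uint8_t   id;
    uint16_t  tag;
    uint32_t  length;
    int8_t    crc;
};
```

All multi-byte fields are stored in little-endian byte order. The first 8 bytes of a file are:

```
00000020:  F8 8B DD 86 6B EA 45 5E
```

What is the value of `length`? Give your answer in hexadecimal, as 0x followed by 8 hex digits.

`length` follows `id` (1 B), `tag` (2 B), so it starts at offset 1 + 2 = 3 and occupies 4 bytes.
Bytes at offsets 3..6: 86 6B EA 45.
Little-endian stores the least-significant byte at the lowest address.
Reassemble most-significant byte first: 45 EA 6B 86 → 0x45EA6B86.

0x45EA6B86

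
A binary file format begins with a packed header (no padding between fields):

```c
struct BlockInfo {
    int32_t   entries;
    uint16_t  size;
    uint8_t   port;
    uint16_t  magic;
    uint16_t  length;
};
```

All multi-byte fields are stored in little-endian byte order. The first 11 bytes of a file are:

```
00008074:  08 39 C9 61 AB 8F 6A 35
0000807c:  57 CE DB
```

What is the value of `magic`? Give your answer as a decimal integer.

`magic` follows `entries` (4 B), `size` (2 B), `port` (1 B), so it starts at offset 4 + 2 + 1 = 7 and occupies 2 bytes.
Bytes at offsets 7..8: 35 57.
Little-endian stores the least-significant byte at the lowest address.
Reassemble most-significant byte first: 57 35 → 0x5735.
0x5735 = 22325.

22325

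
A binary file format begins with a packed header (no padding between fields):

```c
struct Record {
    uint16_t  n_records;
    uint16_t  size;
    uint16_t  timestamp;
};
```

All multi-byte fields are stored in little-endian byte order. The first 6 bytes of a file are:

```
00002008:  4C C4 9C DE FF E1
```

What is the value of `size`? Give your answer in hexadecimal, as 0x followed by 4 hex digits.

0xDE9C

`size` follows `n_records` (2 bytes), so it starts at byte offset 2 and occupies 2 bytes.
Bytes at offsets 2..3: 9C DE.
Little-endian stores the least-significant byte at the lowest address.
Reassemble most-significant byte first: DE 9C → 0xDE9C.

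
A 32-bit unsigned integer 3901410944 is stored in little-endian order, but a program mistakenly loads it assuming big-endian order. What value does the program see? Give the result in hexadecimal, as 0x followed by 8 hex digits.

0x80CE8AE8

3901410944 in 32-bit hexadecimal is 0xE88ACE80.
Stored little-endian, the bytes at ascending addresses are 80 CE 8A E8.
Read back as big-endian, the last byte is least significant, giving 0x80CE8AE8.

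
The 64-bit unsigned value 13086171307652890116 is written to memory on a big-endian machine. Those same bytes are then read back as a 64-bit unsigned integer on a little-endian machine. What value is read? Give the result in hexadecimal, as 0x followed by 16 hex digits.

13086171307652890116 in 64-bit hexadecimal is 0xB59B6B78868F3E04.
Stored big-endian, the bytes at ascending addresses are B5 9B 6B 78 86 8F 3E 04.
Read back as little-endian, the first byte is least significant, giving 0x043E8F86786B9BB5.

0x043E8F86786B9BB5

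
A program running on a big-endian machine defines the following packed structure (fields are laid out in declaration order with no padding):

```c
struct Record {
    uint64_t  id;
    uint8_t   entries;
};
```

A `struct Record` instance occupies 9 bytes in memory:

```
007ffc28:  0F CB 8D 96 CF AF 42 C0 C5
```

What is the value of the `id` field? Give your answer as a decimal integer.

1138159009710162624

`id` is the first field, at byte offset 0, occupying 8 bytes.
Bytes at offsets 0..7: 0F CB 8D 96 CF AF 42 C0.
In big-endian order the high byte comes first in memory.
The bytes are already most-significant first: 0x0FCB8D96CFAF42C0.
0x0FCB8D96CFAF42C0 = 1138159009710162624.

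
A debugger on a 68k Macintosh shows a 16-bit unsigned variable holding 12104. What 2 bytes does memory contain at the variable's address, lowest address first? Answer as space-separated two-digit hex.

2F 48

12104 in hexadecimal, padded to 16 bits, is 0x2F48.
Split into bytes (most-significant first): 2F 48.
Big-endian: lowest address holds the most-significant byte.
So the memory order matches the most-significant-first order: 2F 48.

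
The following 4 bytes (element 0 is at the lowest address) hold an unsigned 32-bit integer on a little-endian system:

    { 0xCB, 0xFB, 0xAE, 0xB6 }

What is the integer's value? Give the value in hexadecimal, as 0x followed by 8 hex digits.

In little-endian order the low byte comes first in memory.
Reassemble most-significant byte first: B6 AE FB CB → 0xB6AEFBCB.

0xB6AEFBCB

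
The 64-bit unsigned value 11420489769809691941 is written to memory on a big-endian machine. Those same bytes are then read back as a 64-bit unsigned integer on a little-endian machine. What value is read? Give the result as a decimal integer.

11420489769809691941 in 64-bit hexadecimal is 0x9E7DBAEFF27D4525.
Stored big-endian, the bytes at ascending addresses are 9E 7D BA EF F2 7D 45 25.
Read back as little-endian, the first byte is least significant, giving 0x25457DF2EFBA7D9E.
0x25457DF2EFBA7D9E = 2685691235153903006.

2685691235153903006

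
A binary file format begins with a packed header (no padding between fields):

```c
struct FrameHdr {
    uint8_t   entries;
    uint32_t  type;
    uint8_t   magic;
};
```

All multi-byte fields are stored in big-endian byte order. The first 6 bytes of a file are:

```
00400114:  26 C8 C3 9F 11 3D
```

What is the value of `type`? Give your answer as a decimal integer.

`type` follows `entries` (1 byte), so it starts at byte offset 1 and occupies 4 bytes.
Bytes at offsets 1..4: C8 C3 9F 11.
Big-endian stores the most-significant byte at the lowest address.
The bytes are already most-significant first: 0xC8C39F11.
0xC8C39F11 = 3368263441.

3368263441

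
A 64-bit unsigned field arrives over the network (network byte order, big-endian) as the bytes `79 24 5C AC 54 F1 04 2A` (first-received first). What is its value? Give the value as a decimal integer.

Big-endian: lowest address holds the most-significant byte.
The bytes are already most-significant first: 0x79245CAC54F1042A.
0x79245CAC54F1042A = 8729203872980075562.

8729203872980075562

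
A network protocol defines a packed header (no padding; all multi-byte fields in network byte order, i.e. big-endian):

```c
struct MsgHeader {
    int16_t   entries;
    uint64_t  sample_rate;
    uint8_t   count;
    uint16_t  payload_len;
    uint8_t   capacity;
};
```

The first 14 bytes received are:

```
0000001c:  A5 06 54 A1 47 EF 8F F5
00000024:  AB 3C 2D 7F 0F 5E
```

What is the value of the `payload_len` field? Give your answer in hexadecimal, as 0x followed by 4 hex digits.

`payload_len` follows `entries` (2 B), `sample_rate` (8 B), `count` (1 B), so it starts at offset 2 + 8 + 1 = 11 and occupies 2 bytes.
Bytes at offsets 11..12: 7F 0F.
In big-endian order the high byte comes first in memory.
The bytes are already most-significant first: 0x7F0F.

0x7F0F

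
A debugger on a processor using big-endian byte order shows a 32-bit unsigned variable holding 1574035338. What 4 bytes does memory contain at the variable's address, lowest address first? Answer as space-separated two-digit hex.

1574035338 in hexadecimal, padded to 32 bits, is 0x5DD1DF8A.
Split into bytes (most-significant first): 5D D1 DF 8A.
Big-endian: lowest address holds the most-significant byte.
So the memory order matches the most-significant-first order: 5D D1 DF 8A.

5D D1 DF 8A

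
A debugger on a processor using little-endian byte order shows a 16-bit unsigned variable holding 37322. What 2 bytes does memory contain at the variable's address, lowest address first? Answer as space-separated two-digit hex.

CA 91

37322 in hexadecimal, padded to 16 bits, is 0x91CA.
Split into bytes (most-significant first): 91 CA.
Little-endian stores the least-significant byte at the lowest address.
So at ascending addresses the bytes are CA 91.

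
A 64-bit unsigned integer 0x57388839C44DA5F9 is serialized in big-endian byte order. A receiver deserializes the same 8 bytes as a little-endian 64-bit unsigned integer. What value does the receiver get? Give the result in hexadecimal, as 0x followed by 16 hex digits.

0xF9A54DC439883857

Stored big-endian, the bytes at ascending addresses are 57 38 88 39 C4 4D A5 F9.
Read back as little-endian, the first byte is least significant, giving 0xF9A54DC439883857.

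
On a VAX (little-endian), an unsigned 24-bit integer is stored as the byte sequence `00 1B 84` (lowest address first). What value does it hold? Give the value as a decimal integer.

8657664

In little-endian order the low byte comes first in memory.
Reassemble most-significant byte first: 84 1B 00 → 0x841B00.
0x841B00 = 8657664.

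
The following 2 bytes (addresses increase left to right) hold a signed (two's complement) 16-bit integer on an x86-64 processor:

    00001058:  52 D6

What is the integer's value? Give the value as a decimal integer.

-10670

In little-endian order the low byte comes first in memory.
Reassemble most-significant byte first: D6 52 → 0xD652.
Top bit is set, so as a signed 16-bit value this is 0xD652 − 2^16 = -10670.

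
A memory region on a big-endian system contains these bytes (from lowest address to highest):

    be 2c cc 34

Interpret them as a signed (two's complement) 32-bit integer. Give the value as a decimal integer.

-1104360396

Big-endian stores the most-significant byte at the lowest address.
The bytes are already most-significant first: 0xBE2CCC34.
Top bit is set, so as a signed 32-bit value this is 0xBE2CCC34 − 2^32 = -1104360396.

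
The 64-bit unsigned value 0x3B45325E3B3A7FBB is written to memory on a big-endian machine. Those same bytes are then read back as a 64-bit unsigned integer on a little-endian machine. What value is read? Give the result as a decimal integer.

13510581433792611643

Stored big-endian, the bytes at ascending addresses are 3B 45 32 5E 3B 3A 7F BB.
Read back as little-endian, the first byte is least significant, giving 0xBB7F3A3B5E32453B.
0xBB7F3A3B5E32453B = 13510581433792611643.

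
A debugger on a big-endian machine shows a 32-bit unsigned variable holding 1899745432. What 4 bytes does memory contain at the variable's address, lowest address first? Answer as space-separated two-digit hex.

71 3B D0 98

1899745432 in hexadecimal, padded to 32 bits, is 0x713BD098.
Split into bytes (most-significant first): 71 3B D0 98.
Big-endian stores the most-significant byte at the lowest address.
So the memory order matches the most-significant-first order: 71 3B D0 98.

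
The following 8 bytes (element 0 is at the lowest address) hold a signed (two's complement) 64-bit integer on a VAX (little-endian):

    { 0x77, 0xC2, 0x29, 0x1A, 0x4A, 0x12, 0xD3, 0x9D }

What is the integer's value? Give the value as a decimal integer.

In little-endian order the low byte comes first in memory.
Reassemble most-significant byte first: 9D D3 12 4A 1A 29 C2 77 → 0x9DD3124A1A29C277.
Top bit is set, so as a signed 64-bit value this is 0x9DD3124A1A29C277 − 2^64 = -7074290480193093001.

-7074290480193093001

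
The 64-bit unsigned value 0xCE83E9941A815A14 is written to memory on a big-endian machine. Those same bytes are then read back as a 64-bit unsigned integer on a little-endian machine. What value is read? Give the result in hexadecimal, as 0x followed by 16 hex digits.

0x145A811A94E983CE

Stored big-endian, the bytes at ascending addresses are CE 83 E9 94 1A 81 5A 14.
Read back as little-endian, the first byte is least significant, giving 0x145A811A94E983CE.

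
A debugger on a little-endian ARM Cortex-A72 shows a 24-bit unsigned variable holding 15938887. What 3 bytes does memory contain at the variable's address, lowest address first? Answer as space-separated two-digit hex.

15938887 in hexadecimal, padded to 24 bits, is 0xF33547.
Split into bytes (most-significant first): F3 35 47.
In little-endian order the low byte comes first in memory.
So at ascending addresses the bytes are 47 35 F3.

47 35 F3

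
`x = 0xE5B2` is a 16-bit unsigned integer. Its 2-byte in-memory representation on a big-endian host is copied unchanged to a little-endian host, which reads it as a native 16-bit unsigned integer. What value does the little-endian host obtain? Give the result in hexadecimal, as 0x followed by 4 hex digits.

0xB2E5

Stored big-endian, the bytes at ascending addresses are E5 B2.
Read back as little-endian, the first byte is least significant, giving 0xB2E5.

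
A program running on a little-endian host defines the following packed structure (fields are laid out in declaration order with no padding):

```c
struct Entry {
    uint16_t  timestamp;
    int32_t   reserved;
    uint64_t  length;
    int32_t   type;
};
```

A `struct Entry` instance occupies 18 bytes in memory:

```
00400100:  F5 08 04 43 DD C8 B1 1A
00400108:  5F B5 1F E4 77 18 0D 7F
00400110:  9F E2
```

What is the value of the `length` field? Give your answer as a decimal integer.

1763128603976866481

`length` follows `timestamp` (2 B), `reserved` (4 B), so it starts at offset 2 + 4 = 6 and occupies 8 bytes.
Bytes at offsets 6..13: B1 1A 5F B5 1F E4 77 18.
In little-endian order the low byte comes first in memory.
Reassemble most-significant byte first: 18 77 E4 1F B5 5F 1A B1 → 0x1877E41FB55F1AB1.
0x1877E41FB55F1AB1 = 1763128603976866481.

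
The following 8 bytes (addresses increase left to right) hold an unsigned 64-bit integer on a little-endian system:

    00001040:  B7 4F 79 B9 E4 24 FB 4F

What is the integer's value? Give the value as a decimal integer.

5763240712933560247

Little-endian stores the least-significant byte at the lowest address.
Reassemble most-significant byte first: 4F FB 24 E4 B9 79 4F B7 → 0x4FFB24E4B9794FB7.
0x4FFB24E4B9794FB7 = 5763240712933560247.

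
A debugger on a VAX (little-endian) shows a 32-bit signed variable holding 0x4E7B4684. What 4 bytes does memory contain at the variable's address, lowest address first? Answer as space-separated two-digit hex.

84 46 7B 4E

Split into bytes (most-significant first): 4E 7B 46 84.
In little-endian order the low byte comes first in memory.
So at ascending addresses the bytes are 84 46 7B 4E.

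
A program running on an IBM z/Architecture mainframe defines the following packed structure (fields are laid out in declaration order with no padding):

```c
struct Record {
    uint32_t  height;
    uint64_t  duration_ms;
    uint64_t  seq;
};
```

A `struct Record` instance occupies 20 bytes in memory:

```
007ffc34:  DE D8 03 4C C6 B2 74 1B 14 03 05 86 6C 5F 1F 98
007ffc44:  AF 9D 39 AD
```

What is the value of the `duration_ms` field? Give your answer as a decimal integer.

`duration_ms` follows `height` (4 bytes), so it starts at byte offset 4 and occupies 8 bytes.
Bytes at offsets 4..11: C6 B2 74 1B 14 03 05 86.
Big-endian: lowest address holds the most-significant byte.
The bytes are already most-significant first: 0xC6B2741B14030586.
0xC6B2741B14030586 = 14317633825012909446.

14317633825012909446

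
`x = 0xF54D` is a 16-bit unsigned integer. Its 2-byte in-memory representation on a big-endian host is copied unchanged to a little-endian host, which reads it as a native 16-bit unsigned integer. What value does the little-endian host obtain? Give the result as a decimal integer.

19957

Stored big-endian, the bytes at ascending addresses are F5 4D.
Read back as little-endian, the first byte is least significant, giving 0x4DF5.
0x4DF5 = 19957.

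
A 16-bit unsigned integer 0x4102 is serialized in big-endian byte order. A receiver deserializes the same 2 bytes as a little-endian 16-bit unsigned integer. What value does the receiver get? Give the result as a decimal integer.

577

Stored big-endian, the bytes at ascending addresses are 41 02.
Read back as little-endian, the first byte is least significant, giving 0x0241.
0x0241 = 577.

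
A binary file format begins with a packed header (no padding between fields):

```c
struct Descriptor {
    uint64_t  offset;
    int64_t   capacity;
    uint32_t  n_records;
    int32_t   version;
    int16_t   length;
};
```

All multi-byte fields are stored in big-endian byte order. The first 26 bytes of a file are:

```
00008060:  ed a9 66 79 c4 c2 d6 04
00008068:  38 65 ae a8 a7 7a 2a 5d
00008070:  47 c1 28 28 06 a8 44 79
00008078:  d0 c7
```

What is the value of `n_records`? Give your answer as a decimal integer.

`n_records` follows `offset` (8 B), `capacity` (8 B), so it starts at offset 8 + 8 = 16 and occupies 4 bytes.
Bytes at offsets 16..19: 47 C1 28 28.
Big-endian: lowest address holds the most-significant byte.
The bytes are already most-significant first: 0x47C12828.
0x47C12828 = 1203841064.

1203841064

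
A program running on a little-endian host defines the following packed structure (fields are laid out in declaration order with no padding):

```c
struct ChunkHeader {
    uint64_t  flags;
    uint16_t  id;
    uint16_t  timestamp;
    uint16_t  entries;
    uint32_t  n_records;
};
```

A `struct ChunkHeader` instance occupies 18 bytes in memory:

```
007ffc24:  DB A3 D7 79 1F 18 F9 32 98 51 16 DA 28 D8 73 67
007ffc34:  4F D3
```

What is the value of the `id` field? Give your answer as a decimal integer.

`id` follows `flags` (8 bytes), so it starts at byte offset 8 and occupies 2 bytes.
Bytes at offsets 8..9: 98 51.
Little-endian stores the least-significant byte at the lowest address.
Reassemble most-significant byte first: 51 98 → 0x5198.
0x5198 = 20888.

20888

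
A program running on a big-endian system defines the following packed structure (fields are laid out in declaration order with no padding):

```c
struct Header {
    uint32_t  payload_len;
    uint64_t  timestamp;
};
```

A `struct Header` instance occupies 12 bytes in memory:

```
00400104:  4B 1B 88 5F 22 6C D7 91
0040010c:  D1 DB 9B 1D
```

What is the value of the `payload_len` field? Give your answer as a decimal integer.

1260095583

`payload_len` is the first field, at byte offset 0, occupying 4 bytes.
Bytes at offsets 0..3: 4B 1B 88 5F.
Big-endian stores the most-significant byte at the lowest address.
The bytes are already most-significant first: 0x4B1B885F.
0x4B1B885F = 1260095583.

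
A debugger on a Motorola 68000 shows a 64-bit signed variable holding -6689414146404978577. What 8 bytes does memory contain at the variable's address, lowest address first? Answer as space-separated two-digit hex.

A3 2A 6D 46 A0 0E F0 6F

Two's complement of -6689414146404978577 in 64 bits: 6689414146404978577 = 0x5CD592B95FF10F91; invert → 0xA32A6D46A00EF06E; add 1 → 0xA32A6D46A00EF06F.
Split into bytes (most-significant first): A3 2A 6D 46 A0 0E F0 6F.
Big-endian stores the most-significant byte at the lowest address.
So the memory order matches the most-significant-first order: A3 2A 6D 46 A0 0E F0 6F.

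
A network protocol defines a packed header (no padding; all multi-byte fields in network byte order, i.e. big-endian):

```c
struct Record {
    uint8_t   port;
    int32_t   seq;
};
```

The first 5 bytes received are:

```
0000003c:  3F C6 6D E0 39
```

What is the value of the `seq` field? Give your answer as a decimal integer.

`seq` follows `port` (1 byte), so it starts at byte offset 1 and occupies 4 bytes.
Bytes at offsets 1..4: C6 6D E0 39.
Big-endian: lowest address holds the most-significant byte.
The bytes are already most-significant first: 0xC66DE039.
Top bit is set, so as a signed 32-bit value this is 0xC66DE039 − 2^32 = -965877703.

-965877703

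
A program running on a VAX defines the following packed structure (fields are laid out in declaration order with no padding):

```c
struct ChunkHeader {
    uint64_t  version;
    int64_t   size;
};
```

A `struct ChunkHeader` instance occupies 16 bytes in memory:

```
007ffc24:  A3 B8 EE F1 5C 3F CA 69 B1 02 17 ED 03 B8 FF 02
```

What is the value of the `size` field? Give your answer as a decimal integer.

216093634139194033

`size` follows `version` (8 bytes), so it starts at byte offset 8 and occupies 8 bytes.
Bytes at offsets 8..15: B1 02 17 ED 03 B8 FF 02.
Little-endian: lowest address holds the least-significant byte.
Reassemble most-significant byte first: 02 FF B8 03 ED 17 02 B1 → 0x02FFB803ED1702B1.
0x02FFB803ED1702B1 = 216093634139194033.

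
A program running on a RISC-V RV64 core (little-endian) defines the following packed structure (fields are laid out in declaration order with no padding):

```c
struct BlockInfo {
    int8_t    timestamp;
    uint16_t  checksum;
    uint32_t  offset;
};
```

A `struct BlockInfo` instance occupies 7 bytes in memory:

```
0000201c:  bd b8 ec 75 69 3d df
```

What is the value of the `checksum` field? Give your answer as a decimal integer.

`checksum` follows `timestamp` (1 byte), so it starts at byte offset 1 and occupies 2 bytes.
Bytes at offsets 1..2: B8 EC.
Little-endian: lowest address holds the least-significant byte.
Reassemble most-significant byte first: EC B8 → 0xECB8.
0xECB8 = 60600.

60600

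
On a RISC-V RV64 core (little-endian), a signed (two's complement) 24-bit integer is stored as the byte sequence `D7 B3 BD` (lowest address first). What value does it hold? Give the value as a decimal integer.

-4344873

Little-endian stores the least-significant byte at the lowest address.
Reassemble most-significant byte first: BD B3 D7 → 0xBDB3D7.
Top bit is set, so as a signed 24-bit value this is 0xBDB3D7 − 2^24 = -4344873.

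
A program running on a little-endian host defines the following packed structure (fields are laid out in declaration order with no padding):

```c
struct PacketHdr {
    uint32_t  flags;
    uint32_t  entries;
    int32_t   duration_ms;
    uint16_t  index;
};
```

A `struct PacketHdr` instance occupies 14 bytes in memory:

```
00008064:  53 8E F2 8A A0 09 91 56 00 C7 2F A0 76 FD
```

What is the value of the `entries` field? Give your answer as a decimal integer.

`entries` follows `flags` (4 bytes), so it starts at byte offset 4 and occupies 4 bytes.
Bytes at offsets 4..7: A0 09 91 56.
Little-endian stores the least-significant byte at the lowest address.
Reassemble most-significant byte first: 56 91 09 A0 → 0x569109A0.
0x569109A0 = 1452345760.

1452345760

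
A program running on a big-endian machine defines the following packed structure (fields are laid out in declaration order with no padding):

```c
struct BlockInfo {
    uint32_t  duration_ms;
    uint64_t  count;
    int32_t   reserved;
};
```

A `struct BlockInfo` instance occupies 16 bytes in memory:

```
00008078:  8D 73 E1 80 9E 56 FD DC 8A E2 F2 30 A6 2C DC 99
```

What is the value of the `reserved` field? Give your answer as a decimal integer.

`reserved` follows `duration_ms` (4 B), `count` (8 B), so it starts at offset 4 + 8 = 12 and occupies 4 bytes.
Bytes at offsets 12..15: A6 2C DC 99.
Big-endian stores the most-significant byte at the lowest address.
The bytes are already most-significant first: 0xA62CDC99.
Top bit is set, so as a signed 32-bit value this is 0xA62CDC99 − 2^32 = -1507009383.

-1507009383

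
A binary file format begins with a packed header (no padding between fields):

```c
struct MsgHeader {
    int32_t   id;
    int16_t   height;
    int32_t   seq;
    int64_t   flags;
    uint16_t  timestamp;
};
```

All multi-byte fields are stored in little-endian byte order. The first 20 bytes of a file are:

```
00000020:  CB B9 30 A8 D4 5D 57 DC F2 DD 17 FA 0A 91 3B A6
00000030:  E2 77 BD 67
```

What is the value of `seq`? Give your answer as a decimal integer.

-571286441

`seq` follows `id` (4 B), `height` (2 B), so it starts at offset 4 + 2 = 6 and occupies 4 bytes.
Bytes at offsets 6..9: 57 DC F2 DD.
Little-endian: lowest address holds the least-significant byte.
Reassemble most-significant byte first: DD F2 DC 57 → 0xDDF2DC57.
Top bit is set, so as a signed 32-bit value this is 0xDDF2DC57 − 2^32 = -571286441.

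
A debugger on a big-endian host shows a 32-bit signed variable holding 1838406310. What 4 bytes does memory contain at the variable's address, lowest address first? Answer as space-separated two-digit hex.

1838406310 in hexadecimal, padded to 32 bits, is 0x6D93DAA6.
Split into bytes (most-significant first): 6D 93 DA A6.
Big-endian stores the most-significant byte at the lowest address.
So the memory order matches the most-significant-first order: 6D 93 DA A6.

6D 93 DA A6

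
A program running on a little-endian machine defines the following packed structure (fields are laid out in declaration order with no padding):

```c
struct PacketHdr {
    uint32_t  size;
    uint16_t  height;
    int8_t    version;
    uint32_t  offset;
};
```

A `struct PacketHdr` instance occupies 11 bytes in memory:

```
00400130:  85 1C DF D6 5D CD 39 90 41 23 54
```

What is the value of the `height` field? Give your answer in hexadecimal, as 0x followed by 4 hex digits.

`height` follows `size` (4 bytes), so it starts at byte offset 4 and occupies 2 bytes.
Bytes at offsets 4..5: 5D CD.
Little-endian: lowest address holds the least-significant byte.
Reassemble most-significant byte first: CD 5D → 0xCD5D.

0xCD5D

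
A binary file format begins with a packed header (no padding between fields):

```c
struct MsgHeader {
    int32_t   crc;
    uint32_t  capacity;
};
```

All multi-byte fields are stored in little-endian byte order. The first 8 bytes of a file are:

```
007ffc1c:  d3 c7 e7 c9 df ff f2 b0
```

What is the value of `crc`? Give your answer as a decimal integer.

`crc` is the first field, at byte offset 0, occupying 4 bytes.
Bytes at offsets 0..3: D3 C7 E7 C9.
In little-endian order the low byte comes first in memory.
Reassemble most-significant byte first: C9 E7 C7 D3 → 0xC9E7C7D3.
Top bit is set, so as a signed 32-bit value this is 0xC9E7C7D3 − 2^32 = -907556909.

-907556909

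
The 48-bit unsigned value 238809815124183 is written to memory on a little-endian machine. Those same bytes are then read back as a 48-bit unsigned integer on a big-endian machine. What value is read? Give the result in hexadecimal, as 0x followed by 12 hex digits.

238809815124183 in 48-bit hexadecimal is 0xD9323E3308D7.
Stored little-endian, the bytes at ascending addresses are D7 08 33 3E 32 D9.
Read back as big-endian, the last byte is least significant, giving 0xD708333E32D9.

0xD708333E32D9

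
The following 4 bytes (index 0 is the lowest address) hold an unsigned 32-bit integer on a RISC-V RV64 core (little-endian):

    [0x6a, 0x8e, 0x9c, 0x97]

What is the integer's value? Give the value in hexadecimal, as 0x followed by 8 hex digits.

0x979C8E6A

In little-endian order the low byte comes first in memory.
Reassemble most-significant byte first: 97 9C 8E 6A → 0x979C8E6A.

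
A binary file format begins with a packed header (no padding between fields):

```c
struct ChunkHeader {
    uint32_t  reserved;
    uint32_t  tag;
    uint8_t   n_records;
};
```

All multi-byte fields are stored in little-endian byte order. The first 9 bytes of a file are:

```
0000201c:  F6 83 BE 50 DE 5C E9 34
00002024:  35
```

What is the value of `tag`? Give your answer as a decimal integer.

887708894

`tag` follows `reserved` (4 bytes), so it starts at byte offset 4 and occupies 4 bytes.
Bytes at offsets 4..7: DE 5C E9 34.
Little-endian stores the least-significant byte at the lowest address.
Reassemble most-significant byte first: 34 E9 5C DE → 0x34E95CDE.
0x34E95CDE = 887708894.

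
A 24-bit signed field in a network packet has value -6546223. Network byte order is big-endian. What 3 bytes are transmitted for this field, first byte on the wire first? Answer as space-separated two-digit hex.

9C 1C D1

Two's complement of -6546223 in 24 bits: 6546223 = 0x63E32F; invert → 0x9C1CD0; add 1 → 0x9C1CD1.
Split into bytes (most-significant first): 9C 1C D1.
Big-endian stores the most-significant byte at the lowest address.
So the memory order matches the most-significant-first order: 9C 1C D1.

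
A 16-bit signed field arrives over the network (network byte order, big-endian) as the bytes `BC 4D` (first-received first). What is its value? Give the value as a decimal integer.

-17331

Big-endian: lowest address holds the most-significant byte.
The bytes are already most-significant first: 0xBC4D.
Top bit is set, so as a signed 16-bit value this is 0xBC4D − 2^16 = -17331.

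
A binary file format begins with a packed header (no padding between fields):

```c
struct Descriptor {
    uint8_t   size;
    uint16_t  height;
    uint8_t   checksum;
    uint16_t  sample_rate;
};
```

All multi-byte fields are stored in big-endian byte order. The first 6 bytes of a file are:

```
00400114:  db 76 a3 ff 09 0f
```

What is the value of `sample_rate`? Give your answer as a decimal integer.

`sample_rate` follows `size` (1 B), `height` (2 B), `checksum` (1 B), so it starts at offset 1 + 2 + 1 = 4 and occupies 2 bytes.
Bytes at offsets 4..5: 09 0F.
Big-endian stores the most-significant byte at the lowest address.
The bytes are already most-significant first: 0x090F.
0x090F = 2319.

2319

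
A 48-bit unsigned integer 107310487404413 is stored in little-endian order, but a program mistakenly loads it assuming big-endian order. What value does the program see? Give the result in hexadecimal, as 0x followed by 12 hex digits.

107310487404413 in 48-bit hexadecimal is 0x61992B7B7F7D.
Stored little-endian, the bytes at ascending addresses are 7D 7F 7B 2B 99 61.
Read back as big-endian, the last byte is least significant, giving 0x7D7F7B2B9961.

0x7D7F7B2B9961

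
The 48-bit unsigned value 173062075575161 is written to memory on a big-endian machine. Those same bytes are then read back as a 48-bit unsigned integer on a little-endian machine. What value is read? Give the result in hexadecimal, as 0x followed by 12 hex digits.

173062075575161 in 48-bit hexadecimal is 0x9D662789EB79.
Stored big-endian, the bytes at ascending addresses are 9D 66 27 89 EB 79.
Read back as little-endian, the first byte is least significant, giving 0x79EB8927669D.

0x79EB8927669D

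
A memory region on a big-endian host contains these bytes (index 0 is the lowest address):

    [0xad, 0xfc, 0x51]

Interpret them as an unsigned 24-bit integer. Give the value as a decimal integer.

11402321

In big-endian order the high byte comes first in memory.
The bytes are already most-significant first: 0xADFC51.
0xADFC51 = 11402321.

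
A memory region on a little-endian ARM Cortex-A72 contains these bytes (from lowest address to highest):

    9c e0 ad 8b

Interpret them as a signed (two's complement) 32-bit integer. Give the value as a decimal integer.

Little-endian: lowest address holds the least-significant byte.
Reassemble most-significant byte first: 8B AD E0 9C → 0x8BADE09C.
Top bit is set, so as a signed 32-bit value this is 0x8BADE09C − 2^32 = -1951539044.

-1951539044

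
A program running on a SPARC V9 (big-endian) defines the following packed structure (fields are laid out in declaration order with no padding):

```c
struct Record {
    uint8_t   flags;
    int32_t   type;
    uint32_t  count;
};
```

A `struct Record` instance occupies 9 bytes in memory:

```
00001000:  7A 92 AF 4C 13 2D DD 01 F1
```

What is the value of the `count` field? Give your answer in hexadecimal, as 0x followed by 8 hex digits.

`count` follows `flags` (1 B), `type` (4 B), so it starts at offset 1 + 4 = 5 and occupies 4 bytes.
Bytes at offsets 5..8: 2D DD 01 F1.
In big-endian order the high byte comes first in memory.
The bytes are already most-significant first: 0x2DDD01F1.

0x2DDD01F1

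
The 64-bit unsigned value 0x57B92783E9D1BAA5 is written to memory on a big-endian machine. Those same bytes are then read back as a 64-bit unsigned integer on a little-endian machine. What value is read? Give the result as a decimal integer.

11942088162784295255

Stored big-endian, the bytes at ascending addresses are 57 B9 27 83 E9 D1 BA A5.
Read back as little-endian, the first byte is least significant, giving 0xA5BAD1E98327B957.
0xA5BAD1E98327B957 = 11942088162784295255.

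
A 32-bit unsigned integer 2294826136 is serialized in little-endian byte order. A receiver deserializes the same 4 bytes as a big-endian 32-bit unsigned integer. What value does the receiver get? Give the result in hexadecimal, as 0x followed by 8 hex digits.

2294826136 in 32-bit hexadecimal is 0x88C84498.
Stored little-endian, the bytes at ascending addresses are 98 44 C8 88.
Read back as big-endian, the last byte is least significant, giving 0x9844C888.

0x9844C888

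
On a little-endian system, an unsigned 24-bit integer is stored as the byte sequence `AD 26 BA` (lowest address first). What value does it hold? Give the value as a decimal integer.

Little-endian stores the least-significant byte at the lowest address.
Reassemble most-significant byte first: BA 26 AD → 0xBA26AD.
0xBA26AD = 12199597.

12199597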